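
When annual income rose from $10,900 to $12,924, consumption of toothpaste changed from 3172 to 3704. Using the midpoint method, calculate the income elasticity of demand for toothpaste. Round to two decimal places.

%ΔQ = (3704 − 3172)/[(3172+3704)/2] = 532/3438 ≈ 0.1547.
%ΔY = (12,924 − 10,900)/[(10,900+12,924)/2] = 2024/11912 ≈ 0.1699.
E_I = %ΔQ/%ΔY ≈ 0.91.
E_I ∈ (0,1): normal good (necessity).

0.91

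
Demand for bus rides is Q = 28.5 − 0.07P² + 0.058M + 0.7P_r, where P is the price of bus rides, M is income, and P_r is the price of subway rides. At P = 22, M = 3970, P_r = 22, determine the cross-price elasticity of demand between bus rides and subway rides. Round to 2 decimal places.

First evaluate Q: 28.5 − 0.07(22)² + 0.058(3970) + 0.7(22) = 28.5 − 33.88 + 230.26 + 15.4 = 240.28.
∂Q/∂P_r = +0.7, so E_xy = 0.7·(22/240.28) ≈ 0.06.
E_xy > 0: the goods are substitutes.

0.06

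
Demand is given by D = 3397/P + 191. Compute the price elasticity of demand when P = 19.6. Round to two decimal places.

At P = 19.6, D = 364.3163.
dD/dP = −3397/P² = −8.8427.
Point elasticity E = (dD/dP)·(P/D) = -8.8427 × 19.6/364.3163 ≈ -0.48.
|E| < 1, so demand is inelastic at this price.

-0.48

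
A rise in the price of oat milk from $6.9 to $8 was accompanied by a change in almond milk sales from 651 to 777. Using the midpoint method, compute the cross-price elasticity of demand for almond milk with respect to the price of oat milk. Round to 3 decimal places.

1.195

%ΔQ_x = (777 − 651)/[(651+777)/2] = 126/714 ≈ 0.1765.
%ΔP_y = (8 − 6.9)/[(6.9+8)/2] ≈ 0.1477.
E_xy = 0.1765/0.1477 ≈ 1.195.
E_xy > 0, so almond milk and oat milk are substitutes.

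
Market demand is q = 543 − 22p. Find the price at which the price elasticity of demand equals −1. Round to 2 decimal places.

For linear demand q = a − bp, E = −bp/(a − bp). |E| = 1 ⇒ bp = a − bp ⇒ p = a/(2b).
p = 543/(2·22) ≈ 12.34.

12.34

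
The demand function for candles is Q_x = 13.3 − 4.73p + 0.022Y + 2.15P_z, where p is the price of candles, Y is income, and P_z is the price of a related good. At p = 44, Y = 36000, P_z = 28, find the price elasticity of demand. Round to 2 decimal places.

-0.32

Evaluating quantity at (p, Y, P_z) gives Q_x = 13.3 − 4.73(44) + 0.022(36000) + 2.15(28) = 13.3 − 208.12 + 792 + 60.2 = 657.38.
∂Q_x/∂p = −4.73, so E_p = (−4.73)·(44/657.38) ≈ -0.32.
|E_p| < 1: demand is inelastic.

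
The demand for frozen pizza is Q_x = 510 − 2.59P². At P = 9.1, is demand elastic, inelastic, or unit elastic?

At P = 9.1, Q_x = 295.5221.
dQ_x/dP = −2·2.59·P = −47.138.
Point elasticity E = (dQ_x/dP)·(P/Q_x) = -47.138 × 9.1/295.5221 ≈ -1.452.
|E| ≈ 1.452 > 1, so demand is elastic.

elastic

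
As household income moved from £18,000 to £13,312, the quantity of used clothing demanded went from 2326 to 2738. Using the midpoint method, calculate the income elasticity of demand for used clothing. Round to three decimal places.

%ΔQ = (2738 − 2326)/[(2326+2738)/2] = 412/2532 ≈ 0.1627.
%ΔI = (13,312 − 18,000)/[(18,000+13,312)/2] = -4688/15656 ≈ -0.2994.
E_I = %ΔQ/%ΔI ≈ -0.543.
E_I < 0: inferior good.

-0.543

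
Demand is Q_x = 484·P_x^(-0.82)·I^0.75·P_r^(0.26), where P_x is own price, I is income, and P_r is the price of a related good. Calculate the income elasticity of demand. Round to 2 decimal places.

For a Cobb–Douglas (constant-elasticity) form Q_x = A·I^α·…, the elasticity with respect to I equals the exponent α at every point.
Here the exponent on I is 0.75, so the income elasticity of demand is 0.75.

0.75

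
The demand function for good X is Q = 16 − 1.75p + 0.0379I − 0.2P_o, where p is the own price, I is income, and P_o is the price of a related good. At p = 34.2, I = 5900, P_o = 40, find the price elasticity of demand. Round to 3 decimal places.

-0.348

Substituting, Q = 16 − 1.75(34.2) + 0.0379(5900) − 0.2(40) = 16 − 59.85 + 223.61 − 8 = 171.76.
∂Q/∂p = −1.75, so E_p = (−1.75)·(34.2/171.76) ≈ -0.348.
|E_p| < 1: demand is inelastic.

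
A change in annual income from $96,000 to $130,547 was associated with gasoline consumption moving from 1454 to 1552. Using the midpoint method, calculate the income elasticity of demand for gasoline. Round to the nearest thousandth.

0.214

%ΔQ = (1552 − 1454)/[(1454+1552)/2] = 98/1503 ≈ 0.0652.
%ΔY = (130,547 − 96,000)/[(96,000+130,547)/2] = 34547/113273.5 ≈ 0.3050.
E_I = %ΔQ/%ΔY ≈ 0.214.
E_I ∈ (0,1): normal good (necessity).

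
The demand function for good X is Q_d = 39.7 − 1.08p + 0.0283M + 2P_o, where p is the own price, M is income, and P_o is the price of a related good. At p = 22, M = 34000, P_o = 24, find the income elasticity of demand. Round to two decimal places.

0.94

At the given point, Q_d = 39.7 − 1.08(22) + 0.0283(34000) + 2(24) = 39.7 − 23.76 + 962.2 + 48 = 1026.14.
∂Q_d/∂M = +0.0283, so E_I = 0.0283·(34000/1026.14) ≈ 0.94.
E_I ∈ (0,1): normal good (necessity).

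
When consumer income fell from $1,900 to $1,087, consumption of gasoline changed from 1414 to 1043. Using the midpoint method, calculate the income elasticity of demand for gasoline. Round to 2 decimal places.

0.55

%ΔQ = (1043 − 1414)/[(1414+1043)/2] = -371/1228.5 ≈ -0.3020.
%ΔI = (1,087 − 1,900)/[(1,900+1,087)/2] = -813/1493.5 ≈ -0.5444.
E_I = %ΔQ/%ΔI ≈ 0.55.
E_I ∈ (0,1): normal good (necessity).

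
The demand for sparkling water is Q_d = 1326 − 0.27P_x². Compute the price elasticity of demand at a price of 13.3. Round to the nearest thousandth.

-0.075

At P_x = 13.3, Q_d = 1278.2397.
dQ_d/dP_x = −2·0.27·P_x = −7.182.
Point elasticity E = (dQ_d/dP_x)·(P_x/Q_d) = -7.182 × 13.3/1278.2397 ≈ -0.075.
|E| < 1, so demand is inelastic at this price.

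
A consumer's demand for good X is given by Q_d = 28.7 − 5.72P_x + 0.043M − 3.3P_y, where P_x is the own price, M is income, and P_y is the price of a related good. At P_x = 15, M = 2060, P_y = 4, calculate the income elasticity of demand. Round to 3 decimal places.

Q_d = 28.7 − 5.72(15) + 0.043(2060) − 3.3(4) = 28.7 − 85.8 + 88.58 − 13.2 = 18.28.
∂Q_d/∂M = +0.043, so E_I = 0.043·(2060/18.28) ≈ 4.846.
E_I > 1: normal good (luxury).

4.846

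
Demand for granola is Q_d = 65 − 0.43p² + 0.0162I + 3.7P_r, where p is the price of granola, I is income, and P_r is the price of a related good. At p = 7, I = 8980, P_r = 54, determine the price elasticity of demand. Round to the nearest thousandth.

Q_d = 65 − 0.43(7)² + 0.0162(8980) + 3.7(54) = 65 − 21.07 + 145.476 + 199.8 = 389.206.
∂Q_d/∂p = −2·0.43·p = -6.02, so E_p = -6.02·(7/389.206) ≈ -0.108.
|E_p| < 1: demand is inelastic.

-0.108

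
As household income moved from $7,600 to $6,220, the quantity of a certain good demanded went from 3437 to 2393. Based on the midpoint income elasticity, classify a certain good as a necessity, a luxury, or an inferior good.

%ΔQ = (2393 − 3437)/[(3437+2393)/2] = -1044/2915 ≈ -0.3581.
%ΔI = (6,220 − 7,600)/[(7,600+6,220)/2] = -1380/6910 ≈ -0.1997.
E_I = %ΔQ/%ΔI ≈ 1.793.
E_I > 1: normal good (luxury).

luxury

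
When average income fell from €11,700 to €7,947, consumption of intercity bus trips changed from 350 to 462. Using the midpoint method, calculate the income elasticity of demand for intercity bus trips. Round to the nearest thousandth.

-0.722

%ΔQ = (462 − 350)/[(350+462)/2] = 112/406 ≈ 0.2759.
%ΔM = (7,947 − 11,700)/[(11,700+7,947)/2] = -3753/9823.5 ≈ -0.3820.
E_I = %ΔQ/%ΔM ≈ -0.722.
E_I < 0: inferior good.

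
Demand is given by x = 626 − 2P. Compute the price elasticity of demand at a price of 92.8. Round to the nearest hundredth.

-0.42

At P = 92.8, x = 440.4.
dx/dP = −2.
Point elasticity E = (dx/dP)·(P/x) = -2 × 92.8/440.4 ≈ -0.42.
|E| < 1, so demand is inelastic at this price.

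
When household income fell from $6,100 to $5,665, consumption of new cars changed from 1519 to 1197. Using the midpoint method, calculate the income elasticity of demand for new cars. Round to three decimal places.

3.206

%ΔQ = (1197 − 1519)/[(1519+1197)/2] = -322/1358 ≈ -0.2371.
%ΔY = (5,665 − 6,100)/[(6,100+5,665)/2] = -435/5882.5 ≈ -0.0739.
E_I = %ΔQ/%ΔY ≈ 3.206.
E_I > 1: normal good (luxury).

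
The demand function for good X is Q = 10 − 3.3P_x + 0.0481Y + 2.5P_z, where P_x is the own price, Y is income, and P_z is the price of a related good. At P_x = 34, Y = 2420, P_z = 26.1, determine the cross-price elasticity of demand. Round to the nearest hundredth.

0.82

At the given point, Q = 10 − 3.3(34) + 0.0481(2420) + 2.5(26.1) = 10 − 112.2 + 116.402 + 65.25 = 79.452.
∂Q/∂P_z = +2.5, so E_xy = 2.5·(26.1/79.452) ≈ 0.82.
E_xy > 0: the goods are substitutes.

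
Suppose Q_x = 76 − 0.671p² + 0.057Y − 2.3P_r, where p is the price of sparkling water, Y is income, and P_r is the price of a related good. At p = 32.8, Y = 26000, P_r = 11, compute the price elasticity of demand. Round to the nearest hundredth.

-1.78

Substituting, Q_x = 76 − 0.671(32.8)² + 0.057(26000) − 2.3(11) = 76 − 721.8886 + 1482 − 25.3 = 810.8114.
∂Q_x/∂p = −2·0.671·p = -44.0176, so E_p = -44.0176·(32.8/810.8114) ≈ -1.78.
|E_p| > 1: demand is elastic.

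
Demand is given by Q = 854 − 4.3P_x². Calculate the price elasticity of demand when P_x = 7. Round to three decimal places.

-0.655

At P_x = 7, Q = 643.3.
dQ/dP_x = −2·4.3·P_x = −60.2.
Point elasticity E = (dQ/dP_x)·(P_x/Q) = -60.2 × 7/643.3 ≈ -0.655.
|E| < 1, so demand is inelastic at this price.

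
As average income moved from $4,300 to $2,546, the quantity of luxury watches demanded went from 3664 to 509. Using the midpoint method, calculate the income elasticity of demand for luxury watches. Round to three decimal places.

2.951

%ΔQ = (509 − 3664)/[(3664+509)/2] = -3155/2086.5 ≈ -1.5121.
%ΔM = (2,546 − 4,300)/[(4,300+2,546)/2] = -1754/3423 ≈ -0.5124.
E_I = %ΔQ/%ΔM ≈ 2.951.
E_I > 1: normal good (luxury).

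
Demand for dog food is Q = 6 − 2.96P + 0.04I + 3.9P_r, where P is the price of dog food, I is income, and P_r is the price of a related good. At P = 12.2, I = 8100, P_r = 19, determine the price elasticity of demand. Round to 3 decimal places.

At the given point, Q = 6 − 2.96(12.2) + 0.04(8100) + 3.9(19) = 6 − 36.112 + 324 + 74.1 = 367.988.
∂Q/∂P = −2.96, so E_p = (−2.96)·(12.2/367.988) ≈ -0.098.
|E_p| < 1: demand is inelastic.

-0.098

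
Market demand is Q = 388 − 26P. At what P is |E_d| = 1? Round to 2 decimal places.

7.46

For linear demand Q = a − bP, E = −bP/(a − bP). |E| = 1 ⇒ bP = a − bP ⇒ P = a/(2b).
P = 388/(2·26) ≈ 7.46.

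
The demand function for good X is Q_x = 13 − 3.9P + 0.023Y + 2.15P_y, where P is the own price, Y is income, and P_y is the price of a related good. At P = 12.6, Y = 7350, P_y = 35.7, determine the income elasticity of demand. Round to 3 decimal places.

0.806

At the given point, Q_x = 13 − 3.9(12.6) + 0.023(7350) + 2.15(35.7) = 13 − 49.14 + 169.05 + 76.755 = 209.665.
∂Q_x/∂Y = +0.023, so E_I = 0.023·(7350/209.665) ≈ 0.806.
E_I ∈ (0,1): normal good (necessity).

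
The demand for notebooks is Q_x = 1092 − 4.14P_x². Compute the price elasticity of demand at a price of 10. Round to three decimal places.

At P_x = 10, Q_x = 678.
dQ_x/dP_x = −2·4.14·P_x = −82.8.
Point elasticity E = (dQ_x/dP_x)·(P_x/Q_x) = -82.8 × 10/678 ≈ -1.221.
|E| > 1, so demand is elastic at this price.

-1.221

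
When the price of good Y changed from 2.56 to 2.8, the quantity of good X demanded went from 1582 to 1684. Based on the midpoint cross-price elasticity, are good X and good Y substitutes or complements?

substitutes

%ΔQ_x = (1684 − 1582)/[(1582+1684)/2] = 102/1633 ≈ 0.0625.
%ΔP_y = (2.8 − 2.56)/[(2.56+2.8)/2] ≈ 0.0896.
E_xy = 0.0625/0.0896 ≈ 0.697.
E_xy > 0, so the goods are substitutes.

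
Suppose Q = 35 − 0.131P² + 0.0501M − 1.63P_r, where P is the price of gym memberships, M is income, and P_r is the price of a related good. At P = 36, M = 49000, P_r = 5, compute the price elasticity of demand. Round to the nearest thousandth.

Substituting, Q = 35 − 0.131(36)² + 0.0501(49000) − 1.63(5) = 35 − 169.776 + 2454.9 − 8.15 = 2311.974.
∂Q/∂P = −2·0.131·P = -9.432, so E_p = -9.432·(36/2311.974) ≈ -0.147.
|E_p| < 1: demand is inelastic.

-0.147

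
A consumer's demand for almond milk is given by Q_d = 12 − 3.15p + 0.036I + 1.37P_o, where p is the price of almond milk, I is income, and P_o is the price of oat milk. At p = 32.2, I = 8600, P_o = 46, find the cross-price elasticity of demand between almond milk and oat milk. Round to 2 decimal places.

Substituting, Q_d = 12 − 3.15(32.2) + 0.036(8600) + 1.37(46) = 12 − 101.43 + 309.6 + 63.02 = 283.19.
∂Q_d/∂P_o = +1.37, so E_xy = 1.37·(46/283.19) ≈ 0.22.
E_xy > 0: the goods are substitutes.

0.22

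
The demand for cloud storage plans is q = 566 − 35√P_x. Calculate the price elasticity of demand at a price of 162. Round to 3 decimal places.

At P_x = 162, q = 120.5227.
dq/dP_x = −35/(2√P_x) = −35/(2·12.7279).
Point elasticity E = (dq/dP_x)·(P_x/q) = -1.3749 × 162/120.5227 ≈ -1.848.
|E| > 1, so demand is elastic at this price.

-1.848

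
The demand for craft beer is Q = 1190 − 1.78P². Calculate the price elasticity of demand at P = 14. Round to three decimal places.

-0.830

At P = 14, Q = 841.12.
dQ/dP = −2·1.78·P = −49.84.
Point elasticity E = (dQ/dP)·(P/Q) = -49.84 × 14/841.12 ≈ -0.830.
|E| < 1, so demand is inelastic at this price.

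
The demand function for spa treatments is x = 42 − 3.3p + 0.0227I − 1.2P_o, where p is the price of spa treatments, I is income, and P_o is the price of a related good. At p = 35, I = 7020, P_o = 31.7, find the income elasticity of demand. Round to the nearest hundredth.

3.33

x = 42 − 3.3(35) + 0.0227(7020) − 1.2(31.7) = 42 − 115.5 + 159.354 − 38.04 = 47.814.
∂x/∂I = +0.0227, so E_I = 0.0227·(7020/47.814) ≈ 3.33.
E_I > 1: normal good (luxury).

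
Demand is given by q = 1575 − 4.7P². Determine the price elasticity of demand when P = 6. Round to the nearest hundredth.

-0.24

At P = 6, q = 1405.8.
dq/dP = −2·4.7·P = −56.4.
Point elasticity E = (dq/dP)·(P/q) = -56.4 × 6/1405.8 ≈ -0.24.
|E| < 1, so demand is inelastic at this price.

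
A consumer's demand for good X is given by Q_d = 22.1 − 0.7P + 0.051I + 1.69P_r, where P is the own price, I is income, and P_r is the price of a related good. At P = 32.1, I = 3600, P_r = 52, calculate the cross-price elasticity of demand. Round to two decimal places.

Q_d = 22.1 − 0.7(32.1) + 0.051(3600) + 1.69(52) = 22.1 − 22.47 + 183.6 + 87.88 = 271.11.
∂Q_d/∂P_r = +1.69, so E_xy = 1.69·(52/271.11) ≈ 0.32.
E_xy > 0: the goods are substitutes.

0.32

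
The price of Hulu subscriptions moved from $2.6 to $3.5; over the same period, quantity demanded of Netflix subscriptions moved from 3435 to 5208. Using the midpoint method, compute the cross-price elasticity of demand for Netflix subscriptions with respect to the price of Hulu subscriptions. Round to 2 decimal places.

%ΔQ_x = (5208 − 3435)/[(3435+5208)/2] = 1773/4321.5 ≈ 0.4103.
%ΔP_y = (3.5 − 2.6)/[(2.6+3.5)/2] ≈ 0.2951.
E_xy = 0.4103/0.2951 ≈ 1.39.
E_xy > 0, so Netflix subscriptions and Hulu subscriptions are substitutes.

1.39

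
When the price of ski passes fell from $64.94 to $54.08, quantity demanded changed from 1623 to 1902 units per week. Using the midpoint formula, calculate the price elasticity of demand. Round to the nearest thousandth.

-0.867

%ΔQ = (1902 − 1623)/[(1623 + 1902)/2] = 279/1762.5 ≈ 0.1583.
%ΔP = (54.08 − 64.94)/[(64.94 + 54.08)/2] = -10.86/59.51 ≈ -0.1825.
Arc elasticity E = %ΔQ/%ΔP ≈ 0.1583/-0.1825 ≈ -0.867.
|E| < 1: demand is inelastic over this range.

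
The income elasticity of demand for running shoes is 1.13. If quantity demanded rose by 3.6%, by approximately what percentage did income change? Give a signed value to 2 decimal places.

%ΔQ ≈ E × %ΔI ⇒ %ΔI = %ΔQ / E = (3.6%)/(1.13) ≈ 3.19%.

3.19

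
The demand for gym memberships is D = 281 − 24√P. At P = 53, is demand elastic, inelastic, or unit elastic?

inelastic

At P = 53, D = 106.2774.
dD/dP = −24/(2√P) = −24/(2·7.2801).
Point elasticity E = (dD/dP)·(P/D) = -1.6483 × 53/106.2774 ≈ -0.822.
|E| ≈ 0.822 < 1, so demand is inelastic.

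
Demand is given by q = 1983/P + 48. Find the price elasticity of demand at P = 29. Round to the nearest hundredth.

At P = 29, q = 116.3793.
dq/dP = −1983/P² = −2.3579.
Point elasticity E = (dq/dP)·(P/q) = -2.3579 × 29/116.3793 ≈ -0.59.
|E| < 1, so demand is inelastic at this price.

-0.59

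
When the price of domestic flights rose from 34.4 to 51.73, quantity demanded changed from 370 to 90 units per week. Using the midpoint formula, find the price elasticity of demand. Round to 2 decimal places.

%ΔQ = (90 − 370)/[(370 + 90)/2] = -280/230 ≈ -1.2174.
%ΔP = (51.73 − 34.4)/[(34.4 + 51.73)/2] = 17.33/43.065 ≈ 0.4024.
Arc elasticity E = %ΔQ/%ΔP ≈ -1.2174/0.4024 ≈ -3.03.
|E| > 1: demand is elastic over this range.

-3.03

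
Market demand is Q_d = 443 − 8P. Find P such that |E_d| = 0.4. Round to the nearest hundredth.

15.82

Set −bP/(a − bP) = −0.4 ⇒ bP = 0.4(a − bP) ⇒ bP(1+0.4) = 0.4·a.
P = 0.4·443/(8·1.4) ≈ 15.82.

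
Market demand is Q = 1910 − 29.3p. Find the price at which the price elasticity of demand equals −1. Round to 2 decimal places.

For linear demand Q = a − bp, E = −bp/(a − bp). |E| = 1 ⇒ bp = a − bp ⇒ p = a/(2b).
p = 1910/(2·29.3) ≈ 32.59.

32.59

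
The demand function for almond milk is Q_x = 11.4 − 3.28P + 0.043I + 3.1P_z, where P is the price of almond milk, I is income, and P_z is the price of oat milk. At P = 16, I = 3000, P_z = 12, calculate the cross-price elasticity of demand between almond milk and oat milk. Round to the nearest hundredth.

Substituting, Q_x = 11.4 − 3.28(16) + 0.043(3000) + 3.1(12) = 11.4 − 52.48 + 129 + 37.2 = 125.12.
∂Q_x/∂P_z = +3.1, so E_xy = 3.1·(12/125.12) ≈ 0.30.
E_xy > 0: the goods are substitutes.

0.30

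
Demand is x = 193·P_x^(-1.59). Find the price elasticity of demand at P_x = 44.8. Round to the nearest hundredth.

-1.59

For a Cobb–Douglas (constant-elasticity) form x = A·P_x^α·…, the elasticity with respect to P_x equals the exponent α at every point.
Here the exponent on P_x is -1.59, so the price elasticity of demand is -1.59.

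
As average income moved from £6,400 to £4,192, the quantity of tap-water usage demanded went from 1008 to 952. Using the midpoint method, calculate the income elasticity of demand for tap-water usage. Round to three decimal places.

%ΔQ = (952 − 1008)/[(1008+952)/2] = -56/980 ≈ -0.0571.
%ΔI = (4,192 − 6,400)/[(6,400+4,192)/2] = -2208/5296 ≈ -0.4169.
E_I = %ΔQ/%ΔI ≈ 0.137.
E_I ∈ (0,1): normal good (necessity).

0.137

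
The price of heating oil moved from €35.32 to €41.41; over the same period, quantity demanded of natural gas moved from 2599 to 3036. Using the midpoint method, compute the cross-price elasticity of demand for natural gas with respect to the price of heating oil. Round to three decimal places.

%ΔQ_x = (3036 − 2599)/[(2599+3036)/2] = 437/2817.5 ≈ 0.1551.
%ΔP_y = (41.41 − 35.32)/[(35.32+41.41)/2] ≈ 0.1587.
E_xy = 0.1551/0.1587 ≈ 0.977.
E_xy > 0, so natural gas and heating oil are substitutes.

0.977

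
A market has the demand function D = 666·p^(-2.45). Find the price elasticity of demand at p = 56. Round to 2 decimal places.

-2.45

For a Cobb–Douglas (constant-elasticity) form D = A·p^α·…, the elasticity with respect to p equals the exponent α at every point.
Here the exponent on p is -2.45, so the price elasticity of demand is -2.45.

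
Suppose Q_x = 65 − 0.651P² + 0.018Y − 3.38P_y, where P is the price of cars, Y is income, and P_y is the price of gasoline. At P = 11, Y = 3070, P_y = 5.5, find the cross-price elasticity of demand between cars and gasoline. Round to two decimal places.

-0.81

Evaluating quantity at (P, Y, P_y) gives Q_x = 65 − 0.651(11)² + 0.018(3070) − 3.38(5.5) = 65 − 78.771 + 55.26 − 18.59 = 22.899.
∂Q_x/∂P_y = −3.38, so E_xy = -3.38·(5.5/22.899) ≈ -0.81.
E_xy < 0: the goods are complements.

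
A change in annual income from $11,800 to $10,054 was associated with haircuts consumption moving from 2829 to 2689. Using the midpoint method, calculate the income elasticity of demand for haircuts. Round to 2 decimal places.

0.32

%ΔQ = (2689 − 2829)/[(2829+2689)/2] = -140/2759 ≈ -0.0507.
%ΔI = (10,054 − 11,800)/[(11,800+10,054)/2] = -1746/10927 ≈ -0.1598.
E_I = %ΔQ/%ΔI ≈ 0.32.
E_I ∈ (0,1): normal good (necessity).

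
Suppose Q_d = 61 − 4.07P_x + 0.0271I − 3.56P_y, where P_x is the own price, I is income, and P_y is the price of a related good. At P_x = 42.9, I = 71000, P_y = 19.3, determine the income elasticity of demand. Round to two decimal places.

1.10

At the given point, Q_d = 61 − 4.07(42.9) + 0.0271(71000) − 3.56(19.3) = 61 − 174.603 + 1924.1 − 68.708 = 1741.789.
∂Q_d/∂I = +0.0271, so E_I = 0.0271·(71000/1741.789) ≈ 1.10.
E_I > 1: normal good (luxury).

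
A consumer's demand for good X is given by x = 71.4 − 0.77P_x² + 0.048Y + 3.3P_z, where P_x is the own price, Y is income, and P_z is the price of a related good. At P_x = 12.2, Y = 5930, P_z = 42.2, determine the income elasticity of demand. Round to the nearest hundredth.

First evaluate x: 71.4 − 0.77(12.2)² + 0.048(5930) + 3.3(42.2) = 71.4 − 114.6068 + 284.64 + 139.26 = 380.6932.
∂x/∂Y = +0.048, so E_I = 0.048·(5930/380.6932) ≈ 0.75.
E_I ∈ (0,1): normal good (necessity).

0.75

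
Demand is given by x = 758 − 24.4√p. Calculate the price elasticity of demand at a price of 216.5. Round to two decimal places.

At p = 216.5, x = 398.9799.
dx/dp = −24.4/(2√p) = −24.4/(2·14.7139).
Point elasticity E = (dx/dp)·(p/x) = -0.8291 × 216.5/398.9799 ≈ -0.45.
|E| < 1, so demand is inelastic at this price.

-0.45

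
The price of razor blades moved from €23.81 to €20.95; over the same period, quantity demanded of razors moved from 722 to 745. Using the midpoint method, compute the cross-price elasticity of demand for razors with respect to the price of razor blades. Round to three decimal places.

%ΔQ_x = (745 − 722)/[(722+745)/2] = 23/733.5 ≈ 0.0314.
%ΔP_y = (20.95 − 23.81)/[(23.81+20.95)/2] ≈ -0.1278.
E_xy = 0.0314/-0.1278 ≈ -0.245.
E_xy < 0, so razors and razor blades are complements.

-0.245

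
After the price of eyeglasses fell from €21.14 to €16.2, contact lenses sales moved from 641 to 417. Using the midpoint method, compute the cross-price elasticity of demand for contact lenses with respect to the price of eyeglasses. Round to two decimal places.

1.60

%ΔQ_x = (417 − 641)/[(641+417)/2] = -224/529 ≈ -0.4234.
%ΔP_y = (16.2 − 21.14)/[(21.14+16.2)/2] ≈ -0.2646.
E_xy = -0.4234/-0.2646 ≈ 1.60.
E_xy > 0, so contact lenses and eyeglasses are substitutes.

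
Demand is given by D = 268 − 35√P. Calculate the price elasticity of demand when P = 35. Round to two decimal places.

At P = 35, D = 60.9372.
dD/dP = −35/(2√P) = −35/(2·5.9161).
Point elasticity E = (dD/dP)·(P/D) = -2.958 × 35/60.9372 ≈ -1.70.
|E| > 1, so demand is elastic at this price.

-1.70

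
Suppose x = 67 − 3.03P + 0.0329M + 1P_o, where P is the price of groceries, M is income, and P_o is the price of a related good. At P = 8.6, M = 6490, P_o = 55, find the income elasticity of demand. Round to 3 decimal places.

0.690

x = 67 − 3.03(8.6) + 0.0329(6490) + 1(55) = 67 − 26.058 + 213.521 + 55 = 309.463.
∂x/∂M = +0.0329, so E_I = 0.0329·(6490/309.463) ≈ 0.690.
E_I ∈ (0,1): normal good (necessity).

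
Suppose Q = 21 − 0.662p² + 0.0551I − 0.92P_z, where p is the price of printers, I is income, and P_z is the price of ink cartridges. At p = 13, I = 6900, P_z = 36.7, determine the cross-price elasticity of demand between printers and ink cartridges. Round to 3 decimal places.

-0.132

Substituting, Q = 21 − 0.662(13)² + 0.0551(6900) − 0.92(36.7) = 21 − 111.878 + 380.19 − 33.764 = 255.548.
∂Q/∂P_z = −0.92, so E_xy = -0.92·(36.7/255.548) ≈ -0.132.
E_xy < 0: the goods are complements.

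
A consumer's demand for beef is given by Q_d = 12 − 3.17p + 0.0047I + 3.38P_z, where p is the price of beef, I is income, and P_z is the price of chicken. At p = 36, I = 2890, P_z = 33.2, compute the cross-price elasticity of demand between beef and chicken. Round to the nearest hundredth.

4.74

Substituting, Q_d = 12 − 3.17(36) + 0.0047(2890) + 3.38(33.2) = 12 − 114.12 + 13.583 + 112.216 = 23.679.
∂Q_d/∂P_z = +3.38, so E_xy = 3.38·(33.2/23.679) ≈ 4.74.
E_xy > 0: the goods are substitutes.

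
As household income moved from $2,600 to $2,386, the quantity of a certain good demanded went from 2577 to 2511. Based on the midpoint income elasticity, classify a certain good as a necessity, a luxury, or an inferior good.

necessity

%ΔQ = (2511 − 2577)/[(2577+2511)/2] = -66/2544 ≈ -0.0259.
%ΔM = (2,386 − 2,600)/[(2,600+2,386)/2] = -214/2493 ≈ -0.0858.
E_I = %ΔQ/%ΔM ≈ 0.302.
E_I ∈ (0,1): normal good (necessity).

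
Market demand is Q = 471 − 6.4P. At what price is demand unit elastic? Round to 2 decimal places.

For linear demand Q = a − bP, E = −bP/(a − bP). |E| = 1 ⇒ bP = a − bP ⇒ P = a/(2b).
P = 471/(2·6.4) ≈ 36.80.

36.80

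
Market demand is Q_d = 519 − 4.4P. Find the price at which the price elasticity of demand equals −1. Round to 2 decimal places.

58.98

For linear demand Q_d = a − bP, E = −bP/(a − bP). |E| = 1 ⇒ bP = a − bP ⇒ P = a/(2b).
P = 519/(2·4.4) ≈ 58.98.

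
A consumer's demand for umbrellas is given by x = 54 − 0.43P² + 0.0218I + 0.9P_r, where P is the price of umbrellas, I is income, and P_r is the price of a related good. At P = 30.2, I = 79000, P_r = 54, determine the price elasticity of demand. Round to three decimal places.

-0.547

First evaluate x: 54 − 0.43(30.2)² + 0.0218(79000) + 0.9(54) = 54 − 392.1772 + 1722.2 + 48.6 = 1432.6228.
∂x/∂P = −2·0.43·P = -25.972, so E_p = -25.972·(30.2/1432.6228) ≈ -0.547.
|E_p| < 1: demand is inelastic.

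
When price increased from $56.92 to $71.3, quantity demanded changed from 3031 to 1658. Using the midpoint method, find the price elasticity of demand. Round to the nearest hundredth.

%Δq = (1658 − 3031)/[(3031 + 1658)/2] = -1373/2344.5 ≈ -0.5856.
%ΔP = (71.3 − 56.92)/[(56.92 + 71.3)/2] = 14.38/64.11 ≈ 0.2243.
Arc elasticity E = %Δq/%ΔP ≈ -0.5856/0.2243 ≈ -2.61.
|E| > 1: demand is elastic over this range.

-2.61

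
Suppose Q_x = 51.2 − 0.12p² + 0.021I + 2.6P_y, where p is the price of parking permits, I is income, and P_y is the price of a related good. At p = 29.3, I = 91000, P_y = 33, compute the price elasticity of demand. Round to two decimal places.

Q_x = 51.2 − 0.12(29.3)² + 0.021(91000) + 2.6(33) = 51.2 − 103.0188 + 1911 + 85.8 = 1944.9812.
∂Q_x/∂p = −2·0.12·p = -7.032, so E_p = -7.032·(29.3/1944.9812) ≈ -0.11.
|E_p| < 1: demand is inelastic.

-0.11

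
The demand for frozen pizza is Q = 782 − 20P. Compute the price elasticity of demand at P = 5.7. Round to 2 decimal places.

-0.17

At P = 5.7, Q = 668.
dQ/dP = −20.
Point elasticity E = (dQ/dP)·(P/Q) = -20 × 5.7/668 ≈ -0.17.
|E| < 1, so demand is inelastic at this price.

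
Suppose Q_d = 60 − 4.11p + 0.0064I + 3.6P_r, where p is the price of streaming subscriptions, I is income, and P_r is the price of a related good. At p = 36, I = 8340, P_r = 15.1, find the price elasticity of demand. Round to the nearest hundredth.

-7.48

Substituting, Q_d = 60 − 4.11(36) + 0.0064(8340) + 3.6(15.1) = 60 − 147.96 + 53.376 + 54.36 = 19.776.
∂Q_d/∂p = −4.11, so E_p = (−4.11)·(36/19.776) ≈ -7.48.
|E_p| > 1: demand is elastic.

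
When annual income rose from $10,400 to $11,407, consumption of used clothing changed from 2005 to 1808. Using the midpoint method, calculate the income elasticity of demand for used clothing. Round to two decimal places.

%ΔQ = (1808 − 2005)/[(2005+1808)/2] = -197/1906.5 ≈ -0.1033.
%ΔM = (11,407 − 10,400)/[(10,400+11,407)/2] = 1007/10903.5 ≈ 0.0924.
E_I = %ΔQ/%ΔM ≈ -1.12.
E_I < 0: inferior good.

-1.12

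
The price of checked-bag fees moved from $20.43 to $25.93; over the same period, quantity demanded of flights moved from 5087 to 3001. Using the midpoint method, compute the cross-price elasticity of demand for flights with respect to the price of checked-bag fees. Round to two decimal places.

-2.17

%ΔQ_x = (3001 − 5087)/[(5087+3001)/2] = -2086/4044 ≈ -0.5158.
%ΔP_y = (25.93 − 20.43)/[(20.43+25.93)/2] ≈ 0.2373.
E_xy = -0.5158/0.2373 ≈ -2.17.
E_xy < 0, so flights and checked-bag fees are complements.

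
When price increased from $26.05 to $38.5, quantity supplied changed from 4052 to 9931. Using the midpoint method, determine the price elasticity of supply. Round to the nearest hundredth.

2.18

%Δq = (9931 − 4052)/[(4052 + 9931)/2] = 5879/6991.5 ≈ 0.8409.
%ΔP = (38.5 − 26.05)/[(26.05 + 38.5)/2] = 12.45/32.275 ≈ 0.3857.
Arc elasticity E = %Δq/%ΔP ≈ 0.8409/0.3857 ≈ 2.18.
|E| > 1: supply is elastic over this range.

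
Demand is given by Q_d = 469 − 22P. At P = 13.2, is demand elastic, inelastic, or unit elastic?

At P = 13.2, Q_d = 178.6.
dQ_d/dP = −22.
Point elasticity E = (dQ_d/dP)·(P/Q_d) = -22 × 13.2/178.6 ≈ -1.626.
|E| ≈ 1.626 > 1, so demand is elastic.

elastic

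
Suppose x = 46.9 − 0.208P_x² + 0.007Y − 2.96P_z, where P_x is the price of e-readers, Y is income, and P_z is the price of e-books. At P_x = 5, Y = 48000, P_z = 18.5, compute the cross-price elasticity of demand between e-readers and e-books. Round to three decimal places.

Evaluating quantity at (P_x, Y, P_z) gives x = 46.9 − 0.208(5)² + 0.007(48000) − 2.96(18.5) = 46.9 − 5.2 + 336 − 54.76 = 322.94.
∂x/∂P_z = −2.96, so E_xy = -2.96·(18.5/322.94) ≈ -0.170.
E_xy < 0: the goods are complements.

-0.170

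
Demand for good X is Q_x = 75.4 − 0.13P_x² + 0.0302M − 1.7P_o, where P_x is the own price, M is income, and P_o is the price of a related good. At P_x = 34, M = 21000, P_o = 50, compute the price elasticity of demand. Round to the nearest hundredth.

-0.63

Q_x = 75.4 − 0.13(34)² + 0.0302(21000) − 1.7(50) = 75.4 − 150.28 + 634.2 − 85 = 474.32.
∂Q_x/∂P_x = −2·0.13·P_x = -8.84, so E_p = -8.84·(34/474.32) ≈ -0.63.
|E_p| < 1: demand is inelastic.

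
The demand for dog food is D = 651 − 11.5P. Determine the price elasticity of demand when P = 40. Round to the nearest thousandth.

-2.408

At P = 40, D = 191.
dD/dP = −11.5.
Point elasticity E = (dD/dP)·(P/D) = -11.5 × 40/191 ≈ -2.408.
|E| > 1, so demand is elastic at this price.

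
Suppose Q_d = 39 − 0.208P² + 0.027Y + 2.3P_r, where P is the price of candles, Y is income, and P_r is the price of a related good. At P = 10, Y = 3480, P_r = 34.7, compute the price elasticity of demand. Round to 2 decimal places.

Evaluating quantity at (P, Y, P_r) gives Q_d = 39 − 0.208(10)² + 0.027(3480) + 2.3(34.7) = 39 − 20.8 + 93.96 + 79.81 = 191.97.
∂Q_d/∂P = −2·0.208·P = -4.16, so E_p = -4.16·(10/191.97) ≈ -0.22.
|E_p| < 1: demand is inelastic.

-0.22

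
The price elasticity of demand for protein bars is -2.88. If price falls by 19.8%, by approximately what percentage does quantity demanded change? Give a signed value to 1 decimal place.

57.0

%ΔQ ≈ E × %ΔP = (-2.88) × (-19.8%) ≈ 57.0%.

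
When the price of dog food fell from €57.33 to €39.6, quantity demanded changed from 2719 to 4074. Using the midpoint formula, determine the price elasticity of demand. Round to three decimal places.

-1.091

%ΔQ = (4074 − 2719)/[(2719 + 4074)/2] = 1355/3396.5 ≈ 0.3989.
%ΔP = (39.6 − 57.33)/[(57.33 + 39.6)/2] = -17.73/48.465 ≈ -0.3658.
Arc elasticity E = %ΔQ/%ΔP ≈ 0.3989/-0.3658 ≈ -1.091.
|E| > 1: demand is elastic over this range.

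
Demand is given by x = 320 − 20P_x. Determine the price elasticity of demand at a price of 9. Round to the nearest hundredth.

-1.29

At P_x = 9, x = 140.
dx/dP_x = −20.
Point elasticity E = (dx/dP_x)·(P_x/x) = -20 × 9/140 ≈ -1.29.
|E| > 1, so demand is elastic at this price.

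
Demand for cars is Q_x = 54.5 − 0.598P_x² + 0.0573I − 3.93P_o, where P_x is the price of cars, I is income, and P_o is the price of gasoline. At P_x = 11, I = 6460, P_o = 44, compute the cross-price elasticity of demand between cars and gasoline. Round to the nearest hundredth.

-0.96

Substituting, Q_x = 54.5 − 0.598(11)² + 0.0573(6460) − 3.93(44) = 54.5 − 72.358 + 370.158 − 172.92 = 179.38.
∂Q_x/∂P_o = −3.93, so E_xy = -3.93·(44/179.38) ≈ -0.96.
E_xy < 0: the goods are complements.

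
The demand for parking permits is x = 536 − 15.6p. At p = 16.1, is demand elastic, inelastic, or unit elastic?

At p = 16.1, x = 284.84.
dx/dp = −15.6.
Point elasticity E = (dx/dp)·(p/x) = -15.6 × 16.1/284.84 ≈ -0.882.
|E| ≈ 0.882 < 1, so demand is inelastic.

inelastic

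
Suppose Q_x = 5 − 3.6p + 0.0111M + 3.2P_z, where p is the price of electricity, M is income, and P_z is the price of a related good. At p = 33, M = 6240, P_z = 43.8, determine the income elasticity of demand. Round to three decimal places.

0.724

Q_x = 5 − 3.6(33) + 0.0111(6240) + 3.2(43.8) = 5 − 118.8 + 69.264 + 140.16 = 95.624.
∂Q_x/∂M = +0.0111, so E_I = 0.0111·(6240/95.624) ≈ 0.724.
E_I ∈ (0,1): normal good (necessity).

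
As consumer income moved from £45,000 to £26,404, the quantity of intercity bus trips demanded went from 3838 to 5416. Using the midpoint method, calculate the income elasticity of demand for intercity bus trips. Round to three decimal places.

%ΔQ = (5416 − 3838)/[(3838+5416)/2] = 1578/4627 ≈ 0.3410.
%ΔY = (26,404 − 45,000)/[(45,000+26,404)/2] = -18596/35702 ≈ -0.5209.
E_I = %ΔQ/%ΔY ≈ -0.655.
E_I < 0: inferior good.

-0.655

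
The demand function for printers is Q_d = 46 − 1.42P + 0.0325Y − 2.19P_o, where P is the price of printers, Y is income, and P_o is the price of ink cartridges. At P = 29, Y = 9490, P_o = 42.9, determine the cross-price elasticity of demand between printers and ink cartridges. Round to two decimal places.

Q_d = 46 − 1.42(29) + 0.0325(9490) − 2.19(42.9) = 46 − 41.18 + 308.425 − 93.951 = 219.294.
∂Q_d/∂P_o = −2.19, so E_xy = -2.19·(42.9/219.294) ≈ -0.43.
E_xy < 0: the goods are complements.

-0.43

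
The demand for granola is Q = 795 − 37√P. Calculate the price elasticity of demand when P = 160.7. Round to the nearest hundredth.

-0.72

At P = 160.7, Q = 325.9602.
dQ/dP = −37/(2√P) = −37/(2·12.6768).
Point elasticity E = (dQ/dP)·(P/Q) = -1.4594 × 160.7/325.9602 ≈ -0.72.
|E| < 1, so demand is inelastic at this price.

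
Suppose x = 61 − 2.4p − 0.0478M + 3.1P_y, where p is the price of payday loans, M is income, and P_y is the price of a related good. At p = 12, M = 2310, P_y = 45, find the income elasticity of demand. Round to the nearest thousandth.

-1.802

x = 61 − 2.4(12) − 0.0478(2310) + 3.1(45) = 61 − 28.8 − 110.418 + 139.5 = 61.282.
∂x/∂M = −0.0478, so E_I = -0.0478·(2310/61.282) ≈ -1.802.
E_I < 0: inferior good.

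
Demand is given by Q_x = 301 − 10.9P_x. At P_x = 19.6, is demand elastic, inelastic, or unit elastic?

At P_x = 19.6, Q_x = 87.36.
dQ_x/dP_x = −10.9.
Point elasticity E = (dQ_x/dP_x)·(P_x/Q_x) = -10.9 × 19.6/87.36 ≈ -2.446.
|E| ≈ 2.446 > 1, so demand is elastic.

elastic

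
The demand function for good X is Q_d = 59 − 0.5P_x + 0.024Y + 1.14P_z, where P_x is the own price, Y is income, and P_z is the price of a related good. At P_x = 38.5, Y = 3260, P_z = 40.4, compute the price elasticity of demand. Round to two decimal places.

Evaluating quantity at (P_x, Y, P_z) gives Q_d = 59 − 0.5(38.5) + 0.024(3260) + 1.14(40.4) = 59 − 19.25 + 78.24 + 46.056 = 164.046.
∂Q_d/∂P_x = −0.5, so E_p = (−0.5)·(38.5/164.046) ≈ -0.12.
|E_p| < 1: demand is inelastic.

-0.12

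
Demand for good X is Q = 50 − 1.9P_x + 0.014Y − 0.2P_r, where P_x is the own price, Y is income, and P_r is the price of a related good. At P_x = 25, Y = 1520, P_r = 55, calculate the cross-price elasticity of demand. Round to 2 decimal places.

-0.86

Substituting, Q = 50 − 1.9(25) + 0.014(1520) − 0.2(55) = 50 − 47.5 + 21.28 − 11 = 12.78.
∂Q/∂P_r = −0.2, so E_xy = -0.2·(55/12.78) ≈ -0.86.
E_xy < 0: the goods are complements.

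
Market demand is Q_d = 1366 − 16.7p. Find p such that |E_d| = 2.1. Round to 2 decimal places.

55.41

Set −bp/(a − bp) = −2.1 ⇒ bp = 2.1(a − bp) ⇒ bp(1+2.1) = 2.1·a.
p = 2.1·1366/(16.7·3.1) ≈ 55.41.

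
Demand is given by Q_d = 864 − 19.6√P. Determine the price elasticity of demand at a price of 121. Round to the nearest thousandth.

At P = 121, Q_d = 648.4.
dQ_d/dP = −19.6/(2√P) = −19.6/(2·11).
Point elasticity E = (dQ_d/dP)·(P/Q_d) = -0.8909 × 121/648.4 ≈ -0.166.
|E| < 1, so demand is inelastic at this price.

-0.166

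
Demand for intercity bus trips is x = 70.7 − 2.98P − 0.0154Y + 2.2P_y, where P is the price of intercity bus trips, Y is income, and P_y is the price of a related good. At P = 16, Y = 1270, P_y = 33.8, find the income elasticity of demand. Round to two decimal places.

-0.25

First evaluate x: 70.7 − 2.98(16) − 0.0154(1270) + 2.2(33.8) = 70.7 − 47.68 − 19.558 + 74.36 = 77.822.
∂x/∂Y = −0.0154, so E_I = -0.0154·(1270/77.822) ≈ -0.25.
E_I < 0: inferior good.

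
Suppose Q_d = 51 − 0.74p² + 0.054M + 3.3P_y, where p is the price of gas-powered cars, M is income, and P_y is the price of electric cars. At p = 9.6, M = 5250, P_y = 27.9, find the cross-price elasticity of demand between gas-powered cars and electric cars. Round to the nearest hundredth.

First evaluate Q_d: 51 − 0.74(9.6)² + 0.054(5250) + 3.3(27.9) = 51 − 68.1984 + 283.5 + 92.07 = 358.3716.
∂Q_d/∂P_y = +3.3, so E_xy = 3.3·(27.9/358.3716) ≈ 0.26.
E_xy > 0: the goods are substitutes.

0.26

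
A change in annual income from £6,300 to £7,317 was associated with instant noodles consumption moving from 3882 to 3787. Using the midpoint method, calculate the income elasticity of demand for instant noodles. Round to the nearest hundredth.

-0.17

%ΔQ = (3787 − 3882)/[(3882+3787)/2] = -95/3834.5 ≈ -0.0248.
%ΔM = (7,317 − 6,300)/[(6,300+7,317)/2] = 1017/6808.5 ≈ 0.1494.
E_I = %ΔQ/%ΔM ≈ -0.17.
E_I < 0: inferior good.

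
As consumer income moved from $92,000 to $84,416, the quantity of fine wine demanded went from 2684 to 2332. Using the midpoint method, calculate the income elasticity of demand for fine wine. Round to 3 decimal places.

%ΔQ = (2332 − 2684)/[(2684+2332)/2] = -352/2508 ≈ -0.1404.
%ΔY = (84,416 − 92,000)/[(92,000+84,416)/2] = -7584/88208 ≈ -0.0860.
E_I = %ΔQ/%ΔY ≈ 1.632.
E_I > 1: normal good (luxury).

1.632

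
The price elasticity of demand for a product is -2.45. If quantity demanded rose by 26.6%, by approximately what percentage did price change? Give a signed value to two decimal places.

%ΔQ ≈ E × %ΔP ⇒ %ΔP = %ΔQ / E = (26.6%)/(-2.45) ≈ -10.86%.

-10.86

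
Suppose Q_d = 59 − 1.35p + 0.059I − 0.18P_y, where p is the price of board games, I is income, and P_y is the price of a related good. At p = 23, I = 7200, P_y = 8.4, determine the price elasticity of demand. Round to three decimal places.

Q_d = 59 − 1.35(23) + 0.059(7200) − 0.18(8.4) = 59 − 31.05 + 424.8 − 1.512 = 451.238.
∂Q_d/∂p = −1.35, so E_p = (−1.35)·(23/451.238) ≈ -0.069.
|E_p| < 1: demand is inelastic.

-0.069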